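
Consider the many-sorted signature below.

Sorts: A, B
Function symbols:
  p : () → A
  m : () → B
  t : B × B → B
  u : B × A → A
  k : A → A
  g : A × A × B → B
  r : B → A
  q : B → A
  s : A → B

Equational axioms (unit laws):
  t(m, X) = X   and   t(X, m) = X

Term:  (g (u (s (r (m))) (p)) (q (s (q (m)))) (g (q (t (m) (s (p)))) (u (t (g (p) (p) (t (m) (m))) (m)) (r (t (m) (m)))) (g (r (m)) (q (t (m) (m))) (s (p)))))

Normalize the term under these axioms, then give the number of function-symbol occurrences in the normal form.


size = 28

1. (g (u (s (r (m))) (p)) (q (s (q (m)))) (g (q (t (m) (s (p)))) (u (t (g (p) (p) (t (m) (m))) (m)) (r (t (m) (m)))) (g (r (m)) (q (t (m) (m))) (s (p)))))  →  (g (u (s (r (m))) (p)) (q (s (q (m)))) (g (q (s (p))) (u (t (g (p) (p) (t (m) (m))) (m)) (r (t (m) (m)))) (g (r (m)) (q (t (m) (m))) (s (p)))))
2. (g (u (s (r (m))) (p)) (q (s (q (m)))) (g (q (s (p))) (u (t (g (p) (p) (t (m) (m))) (m)) (r (t (m) (m)))) (g (r (m)) (q (t (m) (m))) (s (p)))))  →  (g (u (s (r (m))) (p)) (q (s (q (m)))) (g (q (s (p))) (u (g (p) (p) (t (m) (m))) (r (t (m) (m)))) (g (r (m)) (q (t (m) (m))) (s (p)))))
3. (g (u (s (r (m))) (p)) (q (s (q (m)))) (g (q (s (p))) (u (g (p) (p) (t (m) (m))) (r (t (m) (m)))) (g (r (m)) (q (t (m) (m))) (s (p)))))  →  (g (u (s (r (m))) (p)) (q (s (q (m)))) (g (q (s (p))) (u (g (p) (p) (m)) (r (t (m) (m)))) (g (r (m)) (q (t (m) (m))) (s (p)))))
4. (g (u (s (r (m))) (p)) (q (s (q (m)))) (g (q (s (p))) (u (g (p) (p) (m)) (r (t (m) (m)))) (g (r (m)) (q (t (m) (m))) (s (p)))))  →  (g (u (s (r (m))) (p)) (q (s (q (m)))) (g (q (s (p))) (u (g (p) (p) (m)) (r (m))) (g (r (m)) (q (t (m) (m))) (s (p)))))
5. (g (u (s (r (m))) (p)) (q (s (q (m)))) (g (q (s (p))) (u (g (p) (p) (m)) (r (m))) (g (r (m)) (q (t (m) (m))) (s (p)))))  →  (g (u (s (r (m))) (p)) (q (s (q (m)))) (g (q (s (p))) (u (g (p) (p) (m)) (r (m))) (g (r (m)) (q (m)) (s (p)))))
normal form: (g (u (s (r (m))) (p)) (q (s (q (m)))) (g (q (s (p))) (u (g (p) (p) (m)) (r (m))) (g (r (m)) (q (m)) (s (p)))))


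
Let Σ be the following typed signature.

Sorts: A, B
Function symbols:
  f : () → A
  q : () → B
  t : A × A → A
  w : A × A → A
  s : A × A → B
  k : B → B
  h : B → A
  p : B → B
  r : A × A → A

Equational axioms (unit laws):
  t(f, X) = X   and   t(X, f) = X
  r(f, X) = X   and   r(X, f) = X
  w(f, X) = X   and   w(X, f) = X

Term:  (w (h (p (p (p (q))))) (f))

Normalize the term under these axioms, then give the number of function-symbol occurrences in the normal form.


1. (w (h (p (p (p (q))))) (f))  →  (h (p (p (p (q)))))
normal form: (h (p (p (p (q)))))

size = 5


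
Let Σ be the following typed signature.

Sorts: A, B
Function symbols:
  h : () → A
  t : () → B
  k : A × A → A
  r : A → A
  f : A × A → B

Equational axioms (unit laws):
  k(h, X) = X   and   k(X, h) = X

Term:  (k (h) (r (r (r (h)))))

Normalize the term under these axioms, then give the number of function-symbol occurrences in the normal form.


size = 4

1. (k (h) (r (r (r (h)))))  →  (r (r (r (h))))
normal form: (r (r (r (h))))


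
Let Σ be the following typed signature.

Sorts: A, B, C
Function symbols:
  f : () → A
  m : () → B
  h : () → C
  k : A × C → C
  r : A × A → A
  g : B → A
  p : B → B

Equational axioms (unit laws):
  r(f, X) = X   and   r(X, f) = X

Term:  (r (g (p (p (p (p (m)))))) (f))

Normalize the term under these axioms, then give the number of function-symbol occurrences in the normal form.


1. (r (g (p (p (p (p (m)))))) (f))  →  (g (p (p (p (p (m))))))
normal form: (g (p (p (p (p (m))))))

size = 6


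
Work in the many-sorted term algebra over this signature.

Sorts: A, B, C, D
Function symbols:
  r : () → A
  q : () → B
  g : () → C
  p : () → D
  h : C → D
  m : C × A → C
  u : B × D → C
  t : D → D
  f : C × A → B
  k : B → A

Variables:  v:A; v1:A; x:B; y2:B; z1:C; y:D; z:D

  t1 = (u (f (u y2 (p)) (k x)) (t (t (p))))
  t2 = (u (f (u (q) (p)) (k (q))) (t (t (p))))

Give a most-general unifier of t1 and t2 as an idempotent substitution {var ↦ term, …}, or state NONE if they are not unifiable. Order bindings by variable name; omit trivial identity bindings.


{x ↦ (q), y2 ↦ (q)}


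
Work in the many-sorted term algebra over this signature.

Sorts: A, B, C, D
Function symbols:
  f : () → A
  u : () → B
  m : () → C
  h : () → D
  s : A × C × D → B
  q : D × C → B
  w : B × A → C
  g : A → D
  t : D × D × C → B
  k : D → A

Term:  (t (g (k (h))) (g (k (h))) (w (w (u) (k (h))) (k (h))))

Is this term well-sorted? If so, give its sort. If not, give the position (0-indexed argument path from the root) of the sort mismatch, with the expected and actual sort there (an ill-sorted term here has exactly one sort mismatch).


      (h) : D
    (k (h)) : A
  (g (k (h))) : D
      (h) : D
    (k (h)) : A
  (g (k (h))) : D
      (u) : B
        (h) : D
      (k (h)) : A
    (w (u) (k (h))) : C
      (h) : D
    (k (h)) : A
  (w (w (u) (k (h))) (k (h))) : ✗ arg 0 at [2, 0] has sort C, expected B

ill-sorted at position [2, 0]: expected B, got C


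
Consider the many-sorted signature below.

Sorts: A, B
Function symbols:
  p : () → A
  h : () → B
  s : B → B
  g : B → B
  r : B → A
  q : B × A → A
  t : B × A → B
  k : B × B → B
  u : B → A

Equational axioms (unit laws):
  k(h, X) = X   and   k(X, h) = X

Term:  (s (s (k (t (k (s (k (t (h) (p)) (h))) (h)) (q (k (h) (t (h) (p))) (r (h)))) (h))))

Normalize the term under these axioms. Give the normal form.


1. (s (s (k (t (k (s (k (t (h) (p)) (h))) (h)) (q (k (h) (t (h) (p))) (r (h)))) (h))))  →  (s (s (t (k (s (k (t (h) (p)) (h))) (h)) (q (k (h) (t (h) (p))) (r (h))))))
2. (s (s (t (k (s (k (t (h) (p)) (h))) (h)) (q (k (h) (t (h) (p))) (r (h))))))  →  (s (s (t (s (k (t (h) (p)) (h))) (q (k (h) (t (h) (p))) (r (h))))))
3. (s (s (t (s (k (t (h) (p)) (h))) (q (k (h) (t (h) (p))) (r (h))))))  →  (s (s (t (s (t (h) (p))) (q (k (h) (t (h) (p))) (r (h))))))
4. (s (s (t (s (t (h) (p))) (q (k (h) (t (h) (p))) (r (h))))))  →  (s (s (t (s (t (h) (p))) (q (t (h) (p)) (r (h))))))

normal form = (s (s (t (s (t (h) (p))) (q (t (h) (p)) (r (h))))))


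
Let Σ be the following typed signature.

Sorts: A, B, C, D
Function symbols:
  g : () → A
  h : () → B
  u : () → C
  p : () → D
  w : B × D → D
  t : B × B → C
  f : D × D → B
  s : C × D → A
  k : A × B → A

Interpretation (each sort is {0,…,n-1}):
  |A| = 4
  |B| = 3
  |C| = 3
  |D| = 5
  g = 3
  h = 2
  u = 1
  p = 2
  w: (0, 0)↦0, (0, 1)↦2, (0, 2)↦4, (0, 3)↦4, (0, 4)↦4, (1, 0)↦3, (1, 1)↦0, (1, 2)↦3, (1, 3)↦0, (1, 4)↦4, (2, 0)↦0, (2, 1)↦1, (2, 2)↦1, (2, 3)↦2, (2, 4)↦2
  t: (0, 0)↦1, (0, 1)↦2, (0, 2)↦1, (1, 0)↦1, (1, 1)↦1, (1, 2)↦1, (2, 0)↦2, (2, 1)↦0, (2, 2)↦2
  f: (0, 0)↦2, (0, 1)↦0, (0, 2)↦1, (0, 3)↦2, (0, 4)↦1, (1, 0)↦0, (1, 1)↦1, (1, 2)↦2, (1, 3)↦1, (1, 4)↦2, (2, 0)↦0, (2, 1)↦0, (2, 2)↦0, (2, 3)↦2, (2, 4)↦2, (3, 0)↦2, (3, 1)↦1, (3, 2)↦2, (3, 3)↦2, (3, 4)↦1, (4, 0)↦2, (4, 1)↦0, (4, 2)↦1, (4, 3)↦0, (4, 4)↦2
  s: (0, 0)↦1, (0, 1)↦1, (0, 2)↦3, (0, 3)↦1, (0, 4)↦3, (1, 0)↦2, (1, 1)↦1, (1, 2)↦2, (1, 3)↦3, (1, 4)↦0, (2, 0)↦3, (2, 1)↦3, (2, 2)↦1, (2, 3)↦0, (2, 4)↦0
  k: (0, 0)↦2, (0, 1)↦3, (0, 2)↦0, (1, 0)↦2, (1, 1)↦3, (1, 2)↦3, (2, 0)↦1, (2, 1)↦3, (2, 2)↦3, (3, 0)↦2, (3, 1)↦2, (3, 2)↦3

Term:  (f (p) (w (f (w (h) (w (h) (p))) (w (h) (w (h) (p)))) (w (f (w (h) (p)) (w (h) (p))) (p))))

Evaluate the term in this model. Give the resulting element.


value = 0

  p = 2
  h = 2
  h = 2
  p = 2
  (w (h) (p)) = w(2, 2) = 1
  (w (h) (w (h) (p))) = w(2, 1) = 1
  h = 2
  h = 2
  p = 2
  (w (h) (p)) = w(2, 2) = 1
  (w (h) (w (h) (p))) = w(2, 1) = 1
  (f (w (h) (w (h) (p))) (w (h) (w (h) (p)))) = f(1, 1) = 1
  h = 2
  p = 2
  (w (h) (p)) = w(2, 2) = 1
  h = 2
  p = 2
  (w (h) (p)) = w(2, 2) = 1
  (f (w (h) (p)) (w (h) (p))) = f(1, 1) = 1
  p = 2
  (w (f (w (h) (p)) (w (h) (p))) (p)) = w(1, 2) = 3
  (w (f (w (h) (w (h) (p))) (w (h) (w (h) (p)))) (w (f (w (h) (p)) (w (h) (p))) (p))) = w(1, 3) = 0
  (f (p) (w (f (w (h) (w (h) (p))) (w (h) (w (h) (p)))) (w (f (w (h) (p)) (w (h) (p))) (p)))) = f(2, 0) = 0


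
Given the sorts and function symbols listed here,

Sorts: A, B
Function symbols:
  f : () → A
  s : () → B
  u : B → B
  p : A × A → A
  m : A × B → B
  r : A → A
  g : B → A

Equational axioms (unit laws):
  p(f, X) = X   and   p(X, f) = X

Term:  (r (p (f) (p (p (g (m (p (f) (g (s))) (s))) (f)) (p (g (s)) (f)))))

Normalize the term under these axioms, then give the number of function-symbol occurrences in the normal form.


1. (r (p (f) (p (p (g (m (p (f) (g (s))) (s))) (f)) (p (g (s)) (f)))))  →  (r (p (p (g (m (p (f) (g (s))) (s))) (f)) (p (g (s)) (f))))
2. (r (p (p (g (m (p (f) (g (s))) (s))) (f)) (p (g (s)) (f))))  →  (r (p (g (m (p (f) (g (s))) (s))) (p (g (s)) (f))))
3. (r (p (g (m (p (f) (g (s))) (s))) (p (g (s)) (f))))  →  (r (p (g (m (g (s)) (s))) (p (g (s)) (f))))
4. (r (p (g (m (g (s)) (s))) (p (g (s)) (f))))  →  (r (p (g (m (g (s)) (s))) (g (s))))
normal form: (r (p (g (m (g (s)) (s))) (g (s))))

size = 9


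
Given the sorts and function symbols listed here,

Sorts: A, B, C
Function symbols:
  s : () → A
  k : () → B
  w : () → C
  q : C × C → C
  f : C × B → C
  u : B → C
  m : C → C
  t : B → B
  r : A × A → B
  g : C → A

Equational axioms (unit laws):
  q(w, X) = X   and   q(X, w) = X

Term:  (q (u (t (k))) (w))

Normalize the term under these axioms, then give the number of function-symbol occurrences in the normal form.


size = 3

1. (q (u (t (k))) (w))  →  (u (t (k)))
normal form: (u (t (k)))


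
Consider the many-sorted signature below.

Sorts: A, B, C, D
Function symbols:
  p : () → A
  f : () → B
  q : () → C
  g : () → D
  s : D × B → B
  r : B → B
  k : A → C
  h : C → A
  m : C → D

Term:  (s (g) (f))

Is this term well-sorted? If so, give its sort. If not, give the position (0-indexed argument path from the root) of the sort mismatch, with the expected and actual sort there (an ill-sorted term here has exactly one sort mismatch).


  (g) : D
  (f) : B
(s (g) (f)) : B

well-sorted; sort = B


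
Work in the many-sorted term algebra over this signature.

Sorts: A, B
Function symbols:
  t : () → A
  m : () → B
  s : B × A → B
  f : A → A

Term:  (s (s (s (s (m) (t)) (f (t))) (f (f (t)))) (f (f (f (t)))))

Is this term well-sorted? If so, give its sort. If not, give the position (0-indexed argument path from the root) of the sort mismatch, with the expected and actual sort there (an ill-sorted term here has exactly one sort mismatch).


well-sorted; sort = B

        (m) : B
        (t) : A
      (s (m) (t)) : B
        (t) : A
      (f (t)) : A
    (s (s (m) (t)) (f (t))) : B
        (t) : A
      (f (t)) : A
    (f (f (t))) : A
  (s (s (s (m) (t)) (f (t))) (f (f (t)))) : B
        (t) : A
      (f (t)) : A
    (f (f (t))) : A
  (f (f (f (t)))) : A
(s (s (s (s (m) (t)) (f (t))) (f (f (t)))) (f (f (f (t))))) : B


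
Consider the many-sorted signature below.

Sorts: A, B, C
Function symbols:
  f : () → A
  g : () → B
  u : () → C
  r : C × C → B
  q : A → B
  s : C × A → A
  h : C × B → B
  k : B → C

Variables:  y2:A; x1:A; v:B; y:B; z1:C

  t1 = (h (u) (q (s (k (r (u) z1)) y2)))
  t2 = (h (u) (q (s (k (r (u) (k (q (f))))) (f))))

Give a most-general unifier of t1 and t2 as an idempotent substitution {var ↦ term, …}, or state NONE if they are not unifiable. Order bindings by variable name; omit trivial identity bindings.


{y2 ↦ (f), z1 ↦ (k (q (f)))}


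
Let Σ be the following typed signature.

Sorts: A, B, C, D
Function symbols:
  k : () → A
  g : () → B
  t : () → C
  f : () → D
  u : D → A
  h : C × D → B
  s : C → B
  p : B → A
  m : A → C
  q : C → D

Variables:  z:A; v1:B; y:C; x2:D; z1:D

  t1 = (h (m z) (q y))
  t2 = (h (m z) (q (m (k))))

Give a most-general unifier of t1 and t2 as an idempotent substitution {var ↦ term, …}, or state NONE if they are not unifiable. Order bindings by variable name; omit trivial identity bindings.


{y ↦ (m (k))}


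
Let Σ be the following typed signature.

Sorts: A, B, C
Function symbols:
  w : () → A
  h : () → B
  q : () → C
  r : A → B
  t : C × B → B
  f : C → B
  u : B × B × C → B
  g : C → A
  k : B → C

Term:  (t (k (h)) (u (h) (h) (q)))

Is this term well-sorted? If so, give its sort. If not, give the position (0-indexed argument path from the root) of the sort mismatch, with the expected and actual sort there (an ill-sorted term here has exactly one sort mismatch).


well-sorted; sort = B

    (h) : B
  (k (h)) : C
    (h) : B
    (h) : B
    (q) : C
  (u (h) (h) (q)) : B
(t (k (h)) (u (h) (h) (q))) : B


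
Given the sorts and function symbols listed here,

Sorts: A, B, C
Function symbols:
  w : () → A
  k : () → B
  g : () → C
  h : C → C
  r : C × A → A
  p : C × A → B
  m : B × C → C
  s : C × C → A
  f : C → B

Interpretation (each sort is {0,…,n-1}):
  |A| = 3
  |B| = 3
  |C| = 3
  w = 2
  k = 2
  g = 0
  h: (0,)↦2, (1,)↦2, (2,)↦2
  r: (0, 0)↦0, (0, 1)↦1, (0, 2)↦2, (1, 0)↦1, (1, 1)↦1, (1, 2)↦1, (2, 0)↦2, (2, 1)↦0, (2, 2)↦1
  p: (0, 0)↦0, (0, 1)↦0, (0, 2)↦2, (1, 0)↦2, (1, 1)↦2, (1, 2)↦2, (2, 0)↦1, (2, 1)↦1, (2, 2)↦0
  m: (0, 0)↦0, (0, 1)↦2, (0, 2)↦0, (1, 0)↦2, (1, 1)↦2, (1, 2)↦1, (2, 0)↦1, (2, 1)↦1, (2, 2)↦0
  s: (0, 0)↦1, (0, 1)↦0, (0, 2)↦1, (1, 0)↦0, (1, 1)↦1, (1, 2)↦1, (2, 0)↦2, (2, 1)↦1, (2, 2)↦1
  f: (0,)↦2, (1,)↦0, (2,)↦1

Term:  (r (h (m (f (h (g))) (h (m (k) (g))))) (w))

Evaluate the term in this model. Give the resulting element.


  g = 0
  (h (g)) = h(0,) = 2
  (f (h (g))) = f(2,) = 1
  k = 2
  g = 0
  (m (k) (g)) = m(2, 0) = 1
  (h (m (k) (g))) = h(1,) = 2
  (m (f (h (g))) (h (m (k) (g)))) = m(1, 2) = 1
  (h (m (f (h (g))) (h (m (k) (g))))) = h(1,) = 2
  w = 2
  (r (h (m (f (h (g))) (h (m (k) (g))))) (w)) = r(2, 2) = 1

value = 1


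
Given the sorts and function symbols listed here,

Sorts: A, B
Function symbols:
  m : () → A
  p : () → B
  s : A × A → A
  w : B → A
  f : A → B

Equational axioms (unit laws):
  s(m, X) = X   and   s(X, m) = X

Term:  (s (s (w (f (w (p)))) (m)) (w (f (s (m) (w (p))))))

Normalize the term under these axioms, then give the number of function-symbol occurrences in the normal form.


size = 9

1. (s (s (w (f (w (p)))) (m)) (w (f (s (m) (w (p))))))  →  (s (w (f (w (p)))) (w (f (s (m) (w (p))))))
2. (s (w (f (w (p)))) (w (f (s (m) (w (p))))))  →  (s (w (f (w (p)))) (w (f (w (p)))))
normal form: (s (w (f (w (p)))) (w (f (w (p)))))


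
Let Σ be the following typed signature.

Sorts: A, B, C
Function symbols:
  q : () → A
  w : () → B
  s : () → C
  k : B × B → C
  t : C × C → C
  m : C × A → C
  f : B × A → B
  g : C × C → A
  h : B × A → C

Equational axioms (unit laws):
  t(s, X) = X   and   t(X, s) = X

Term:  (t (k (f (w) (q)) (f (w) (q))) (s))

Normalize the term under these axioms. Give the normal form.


normal form = (k (f (w) (q)) (f (w) (q)))

1. (t (k (f (w) (q)) (f (w) (q))) (s))  →  (k (f (w) (q)) (f (w) (q)))


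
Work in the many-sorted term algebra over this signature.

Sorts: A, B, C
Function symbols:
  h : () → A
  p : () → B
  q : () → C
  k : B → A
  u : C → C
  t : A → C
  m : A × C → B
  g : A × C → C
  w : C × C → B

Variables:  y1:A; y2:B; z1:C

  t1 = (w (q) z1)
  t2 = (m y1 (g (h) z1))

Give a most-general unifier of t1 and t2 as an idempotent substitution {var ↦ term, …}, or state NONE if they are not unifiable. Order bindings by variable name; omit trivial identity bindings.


head clash or occurs-check failure — not unifiable

NONE (not unifiable)


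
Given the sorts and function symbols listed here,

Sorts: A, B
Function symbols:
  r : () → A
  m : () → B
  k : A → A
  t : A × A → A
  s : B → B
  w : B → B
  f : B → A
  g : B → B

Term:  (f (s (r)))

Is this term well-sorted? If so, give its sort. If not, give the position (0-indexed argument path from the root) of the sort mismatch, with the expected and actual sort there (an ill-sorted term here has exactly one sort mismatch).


    (r) : A
  (s (r)) : ✗ arg 0 at [0, 0] has sort A, expected B

ill-sorted at position [0, 0]: expected B, got A


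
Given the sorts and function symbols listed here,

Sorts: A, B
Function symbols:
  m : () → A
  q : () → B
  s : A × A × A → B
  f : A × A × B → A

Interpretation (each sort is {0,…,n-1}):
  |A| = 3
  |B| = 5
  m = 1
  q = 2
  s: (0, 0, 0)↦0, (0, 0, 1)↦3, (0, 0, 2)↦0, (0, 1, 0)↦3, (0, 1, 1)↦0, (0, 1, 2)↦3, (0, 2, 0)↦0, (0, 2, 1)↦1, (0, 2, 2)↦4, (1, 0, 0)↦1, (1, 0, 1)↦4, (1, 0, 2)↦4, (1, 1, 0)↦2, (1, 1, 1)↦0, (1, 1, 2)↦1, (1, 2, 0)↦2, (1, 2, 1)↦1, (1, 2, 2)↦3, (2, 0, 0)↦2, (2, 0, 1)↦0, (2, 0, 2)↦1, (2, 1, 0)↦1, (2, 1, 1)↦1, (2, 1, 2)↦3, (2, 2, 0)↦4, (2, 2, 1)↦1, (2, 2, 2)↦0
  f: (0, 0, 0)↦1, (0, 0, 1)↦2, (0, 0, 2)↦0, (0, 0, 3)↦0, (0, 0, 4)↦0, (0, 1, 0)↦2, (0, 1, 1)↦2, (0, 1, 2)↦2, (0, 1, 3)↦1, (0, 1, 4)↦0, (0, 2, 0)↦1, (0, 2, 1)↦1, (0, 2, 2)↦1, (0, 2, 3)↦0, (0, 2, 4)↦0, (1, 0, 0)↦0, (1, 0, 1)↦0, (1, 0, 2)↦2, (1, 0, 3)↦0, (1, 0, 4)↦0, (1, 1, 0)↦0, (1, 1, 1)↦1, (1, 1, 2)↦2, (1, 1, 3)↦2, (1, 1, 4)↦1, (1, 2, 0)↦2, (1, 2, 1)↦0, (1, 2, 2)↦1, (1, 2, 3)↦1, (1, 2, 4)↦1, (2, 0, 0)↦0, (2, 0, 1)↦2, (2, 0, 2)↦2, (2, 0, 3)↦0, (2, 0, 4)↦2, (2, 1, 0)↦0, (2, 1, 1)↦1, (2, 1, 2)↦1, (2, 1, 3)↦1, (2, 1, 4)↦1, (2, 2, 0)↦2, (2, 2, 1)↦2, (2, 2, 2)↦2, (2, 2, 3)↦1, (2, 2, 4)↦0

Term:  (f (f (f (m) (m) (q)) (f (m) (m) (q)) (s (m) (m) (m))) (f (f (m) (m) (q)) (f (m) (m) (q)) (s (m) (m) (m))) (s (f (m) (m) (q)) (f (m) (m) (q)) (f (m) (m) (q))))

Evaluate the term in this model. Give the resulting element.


value = 2

  m = 1
  m = 1
  q = 2
  (f (m) (m) (q)) = f(1, 1, 2) = 2
  m = 1
  m = 1
  q = 2
  (f (m) (m) (q)) = f(1, 1, 2) = 2
  m = 1
  m = 1
  m = 1
  (s (m) (m) (m)) = s(1, 1, 1) = 0
  (f (f (m) (m) (q)) (f (m) (m) (q)) (s (m) (m) (m))) = f(2, 2, 0) = 2
  m = 1
  m = 1
  q = 2
  (f (m) (m) (q)) = f(1, 1, 2) = 2
  m = 1
  m = 1
  q = 2
  (f (m) (m) (q)) = f(1, 1, 2) = 2
  m = 1
  m = 1
  m = 1
  (s (m) (m) (m)) = s(1, 1, 1) = 0
  (f (f (m) (m) (q)) (f (m) (m) (q)) (s (m) (m) (m))) = f(2, 2, 0) = 2
  m = 1
  m = 1
  q = 2
  (f (m) (m) (q)) = f(1, 1, 2) = 2
  m = 1
  m = 1
  q = 2
  (f (m) (m) (q)) = f(1, 1, 2) = 2
  m = 1
  m = 1
  q = 2
  (f (m) (m) (q)) = f(1, 1, 2) = 2
  (s (f (m) (m) (q)) (f (m) (m) (q)) (f (m) (m) (q))) = s(2, 2, 2) = 0
  (f (f (f (m) (m) (q)) (f (m) (m) (q)) (s (m) (m) (m))) (f (f (m) (m) (q)) (f (m) (m) (q)) (s (m) (m) (m))) (s (f (m) (m) (q)) (f (m) (m) (q)) (f (m) (m) (q)))) = f(2, 2, 0) = 2


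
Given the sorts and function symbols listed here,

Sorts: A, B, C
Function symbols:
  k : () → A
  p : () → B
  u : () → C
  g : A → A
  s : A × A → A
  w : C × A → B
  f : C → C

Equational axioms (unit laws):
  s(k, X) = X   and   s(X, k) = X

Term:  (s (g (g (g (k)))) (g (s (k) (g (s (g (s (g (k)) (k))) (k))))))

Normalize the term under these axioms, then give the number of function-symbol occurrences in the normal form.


1. (s (g (g (g (k)))) (g (s (k) (g (s (g (s (g (k)) (k))) (k))))))  →  (s (g (g (g (k)))) (g (g (s (g (s (g (k)) (k))) (k)))))
2. (s (g (g (g (k)))) (g (g (s (g (s (g (k)) (k))) (k)))))  →  (s (g (g (g (k)))) (g (g (g (s (g (k)) (k))))))
3. (s (g (g (g (k)))) (g (g (g (s (g (k)) (k))))))  →  (s (g (g (g (k)))) (g (g (g (g (k))))))
normal form: (s (g (g (g (k)))) (g (g (g (g (k))))))

size = 10


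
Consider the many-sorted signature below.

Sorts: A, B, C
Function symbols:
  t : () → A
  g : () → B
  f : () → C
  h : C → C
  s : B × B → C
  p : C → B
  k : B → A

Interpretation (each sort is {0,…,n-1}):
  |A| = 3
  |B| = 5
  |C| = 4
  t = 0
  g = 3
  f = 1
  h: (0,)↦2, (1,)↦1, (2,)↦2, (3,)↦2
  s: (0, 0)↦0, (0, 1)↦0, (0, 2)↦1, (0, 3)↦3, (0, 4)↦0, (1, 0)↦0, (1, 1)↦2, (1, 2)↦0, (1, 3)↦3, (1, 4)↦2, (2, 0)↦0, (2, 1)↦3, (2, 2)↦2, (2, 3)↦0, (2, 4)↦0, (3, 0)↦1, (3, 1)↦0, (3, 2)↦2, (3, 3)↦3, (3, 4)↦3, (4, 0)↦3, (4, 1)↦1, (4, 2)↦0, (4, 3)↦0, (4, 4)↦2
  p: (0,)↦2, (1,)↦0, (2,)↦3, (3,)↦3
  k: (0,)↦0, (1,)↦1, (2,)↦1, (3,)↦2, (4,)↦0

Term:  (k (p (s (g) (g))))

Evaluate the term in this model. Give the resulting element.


value = 2

  g = 3
  g = 3
  (s (g) (g)) = s(3, 3) = 3
  (p (s (g) (g))) = p(3,) = 3
  (k (p (s (g) (g)))) = k(3,) = 2


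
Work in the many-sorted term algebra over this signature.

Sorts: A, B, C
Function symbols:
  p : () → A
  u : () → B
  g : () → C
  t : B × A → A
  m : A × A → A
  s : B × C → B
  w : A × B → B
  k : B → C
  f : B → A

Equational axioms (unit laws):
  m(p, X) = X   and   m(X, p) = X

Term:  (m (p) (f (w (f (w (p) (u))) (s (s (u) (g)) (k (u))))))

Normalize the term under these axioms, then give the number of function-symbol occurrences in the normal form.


size = 12

1. (m (p) (f (w (f (w (p) (u))) (s (s (u) (g)) (k (u))))))  →  (f (w (f (w (p) (u))) (s (s (u) (g)) (k (u)))))
normal form: (f (w (f (w (p) (u))) (s (s (u) (g)) (k (u)))))


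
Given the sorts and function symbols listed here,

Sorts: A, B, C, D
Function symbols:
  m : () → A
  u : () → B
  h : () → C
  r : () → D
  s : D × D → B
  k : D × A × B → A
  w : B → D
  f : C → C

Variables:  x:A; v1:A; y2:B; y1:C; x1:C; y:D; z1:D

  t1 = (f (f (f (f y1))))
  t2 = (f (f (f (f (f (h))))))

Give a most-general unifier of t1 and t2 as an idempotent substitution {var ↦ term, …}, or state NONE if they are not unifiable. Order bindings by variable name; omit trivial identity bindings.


{y1 ↦ (f (h))}


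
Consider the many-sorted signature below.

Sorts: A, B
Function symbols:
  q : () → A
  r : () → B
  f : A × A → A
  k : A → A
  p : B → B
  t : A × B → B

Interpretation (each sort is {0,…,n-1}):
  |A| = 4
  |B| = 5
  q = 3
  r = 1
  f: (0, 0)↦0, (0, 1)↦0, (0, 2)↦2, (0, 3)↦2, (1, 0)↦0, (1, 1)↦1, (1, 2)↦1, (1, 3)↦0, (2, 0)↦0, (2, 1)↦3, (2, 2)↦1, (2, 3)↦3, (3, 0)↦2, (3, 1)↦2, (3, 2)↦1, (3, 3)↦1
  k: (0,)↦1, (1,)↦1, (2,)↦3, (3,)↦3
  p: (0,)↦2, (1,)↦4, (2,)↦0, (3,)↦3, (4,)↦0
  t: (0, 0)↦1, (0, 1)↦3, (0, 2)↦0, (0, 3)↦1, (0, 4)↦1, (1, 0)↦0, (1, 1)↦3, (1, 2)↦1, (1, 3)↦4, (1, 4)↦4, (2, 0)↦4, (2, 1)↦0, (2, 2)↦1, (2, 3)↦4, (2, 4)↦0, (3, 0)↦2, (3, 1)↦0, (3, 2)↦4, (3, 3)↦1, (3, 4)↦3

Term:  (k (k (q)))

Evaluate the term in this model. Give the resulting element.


value = 3

  q = 3
  (k (q)) = k(3,) = 3
  (k (k (q))) = k(3,) = 3


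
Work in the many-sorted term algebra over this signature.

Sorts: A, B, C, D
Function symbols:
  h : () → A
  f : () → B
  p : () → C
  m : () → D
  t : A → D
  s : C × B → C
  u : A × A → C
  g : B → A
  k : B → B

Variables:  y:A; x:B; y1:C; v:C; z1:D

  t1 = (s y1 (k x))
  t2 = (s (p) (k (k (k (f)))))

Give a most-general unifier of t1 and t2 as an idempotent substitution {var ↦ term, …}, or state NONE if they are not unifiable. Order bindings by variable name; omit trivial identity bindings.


{x ↦ (k (k (f))), y1 ↦ (p)}


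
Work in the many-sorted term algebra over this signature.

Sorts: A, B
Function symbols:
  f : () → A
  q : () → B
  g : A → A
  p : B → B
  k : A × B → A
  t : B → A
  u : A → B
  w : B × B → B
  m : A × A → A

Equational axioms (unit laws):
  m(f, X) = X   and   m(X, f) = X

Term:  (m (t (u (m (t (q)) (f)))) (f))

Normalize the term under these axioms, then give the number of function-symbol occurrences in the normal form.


size = 4

1. (m (t (u (m (t (q)) (f)))) (f))  →  (t (u (m (t (q)) (f))))
2. (t (u (m (t (q)) (f))))  →  (t (u (t (q))))
normal form: (t (u (t (q))))


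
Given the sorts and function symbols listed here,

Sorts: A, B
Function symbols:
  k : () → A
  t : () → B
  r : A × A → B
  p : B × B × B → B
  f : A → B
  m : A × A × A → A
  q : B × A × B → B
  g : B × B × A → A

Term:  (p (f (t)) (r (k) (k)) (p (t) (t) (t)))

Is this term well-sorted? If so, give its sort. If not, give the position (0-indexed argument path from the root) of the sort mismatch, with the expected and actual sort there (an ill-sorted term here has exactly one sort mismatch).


ill-sorted at position [0, 0]: expected A, got B

    (t) : B
  (f (t)) : ✗ arg 0 at [0, 0] has sort B, expected A
    (k) : A
    (k) : A
  (r (k) (k)) : B
    (t) : B
    (t) : B
    (t) : B
  (p (t) (t) (t)) : B


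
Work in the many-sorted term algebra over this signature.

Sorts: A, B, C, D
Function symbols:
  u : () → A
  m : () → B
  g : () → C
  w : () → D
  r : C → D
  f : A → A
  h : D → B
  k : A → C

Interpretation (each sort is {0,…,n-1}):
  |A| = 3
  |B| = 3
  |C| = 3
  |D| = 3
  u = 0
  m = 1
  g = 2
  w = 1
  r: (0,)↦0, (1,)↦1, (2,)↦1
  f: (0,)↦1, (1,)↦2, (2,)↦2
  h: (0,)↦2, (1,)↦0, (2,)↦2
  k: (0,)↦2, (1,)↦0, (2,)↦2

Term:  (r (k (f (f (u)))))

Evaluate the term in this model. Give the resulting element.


value = 1

  u = 0
  (f (u)) = f(0,) = 1
  (f (f (u))) = f(1,) = 2
  (k (f (f (u)))) = k(2,) = 2
  (r (k (f (f (u))))) = r(2,) = 1


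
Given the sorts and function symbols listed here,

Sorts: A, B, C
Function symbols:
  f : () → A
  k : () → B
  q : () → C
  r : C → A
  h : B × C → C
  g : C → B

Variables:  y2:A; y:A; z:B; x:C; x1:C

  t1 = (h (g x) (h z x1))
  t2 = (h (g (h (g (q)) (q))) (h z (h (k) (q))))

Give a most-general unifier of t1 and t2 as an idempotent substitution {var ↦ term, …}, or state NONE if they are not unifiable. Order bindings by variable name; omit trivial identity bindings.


{x ↦ (h (g (q)) (q)), x1 ↦ (h (k) (q))}


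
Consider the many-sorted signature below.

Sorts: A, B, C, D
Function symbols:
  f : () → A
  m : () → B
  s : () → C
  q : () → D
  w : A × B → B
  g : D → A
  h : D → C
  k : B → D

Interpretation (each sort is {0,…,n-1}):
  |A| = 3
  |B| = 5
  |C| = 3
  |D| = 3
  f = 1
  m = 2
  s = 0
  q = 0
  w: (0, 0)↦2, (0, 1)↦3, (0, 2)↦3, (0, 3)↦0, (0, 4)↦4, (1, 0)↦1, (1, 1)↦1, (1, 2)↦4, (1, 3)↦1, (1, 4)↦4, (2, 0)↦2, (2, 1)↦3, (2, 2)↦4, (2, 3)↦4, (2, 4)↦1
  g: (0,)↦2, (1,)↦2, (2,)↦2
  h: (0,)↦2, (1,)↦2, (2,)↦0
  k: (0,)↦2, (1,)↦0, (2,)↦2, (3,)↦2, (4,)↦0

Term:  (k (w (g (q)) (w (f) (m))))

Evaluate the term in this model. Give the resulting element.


value = 0

  q = 0
  (g (q)) = g(0,) = 2
  f = 1
  m = 2
  (w (f) (m)) = w(1, 2) = 4
  (w (g (q)) (w (f) (m))) = w(2, 4) = 1
  (k (w (g (q)) (w (f) (m)))) = k(1,) = 0


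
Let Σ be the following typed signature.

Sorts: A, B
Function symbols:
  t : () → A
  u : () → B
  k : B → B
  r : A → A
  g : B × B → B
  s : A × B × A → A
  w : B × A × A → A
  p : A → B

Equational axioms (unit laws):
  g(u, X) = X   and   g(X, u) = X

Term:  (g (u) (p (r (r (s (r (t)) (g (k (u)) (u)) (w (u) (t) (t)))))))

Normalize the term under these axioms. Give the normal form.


normal form = (p (r (r (s (r (t)) (k (u)) (w (u) (t) (t))))))

1. (g (u) (p (r (r (s (r (t)) (g (k (u)) (u)) (w (u) (t) (t)))))))  →  (p (r (r (s (r (t)) (g (k (u)) (u)) (w (u) (t) (t))))))
2. (p (r (r (s (r (t)) (g (k (u)) (u)) (w (u) (t) (t))))))  →  (p (r (r (s (r (t)) (k (u)) (w (u) (t) (t))))))


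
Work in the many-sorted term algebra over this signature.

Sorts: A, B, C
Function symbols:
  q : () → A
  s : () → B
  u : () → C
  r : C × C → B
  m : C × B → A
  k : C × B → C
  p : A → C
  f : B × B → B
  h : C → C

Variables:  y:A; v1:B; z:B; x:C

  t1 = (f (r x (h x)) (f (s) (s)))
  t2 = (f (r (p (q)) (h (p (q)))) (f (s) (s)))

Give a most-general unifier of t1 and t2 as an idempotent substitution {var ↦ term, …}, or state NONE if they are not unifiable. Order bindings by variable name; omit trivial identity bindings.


{x ↦ (p (q))}


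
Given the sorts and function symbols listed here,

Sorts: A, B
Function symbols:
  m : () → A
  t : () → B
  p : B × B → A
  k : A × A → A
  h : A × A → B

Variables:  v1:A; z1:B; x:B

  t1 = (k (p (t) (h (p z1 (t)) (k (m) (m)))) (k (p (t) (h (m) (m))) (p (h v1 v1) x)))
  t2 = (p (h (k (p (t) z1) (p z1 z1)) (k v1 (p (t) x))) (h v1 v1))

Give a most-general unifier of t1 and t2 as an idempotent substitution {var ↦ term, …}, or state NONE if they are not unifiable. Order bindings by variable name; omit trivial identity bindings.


head clash or occurs-check failure — not unifiable

NONE (not unifiable)


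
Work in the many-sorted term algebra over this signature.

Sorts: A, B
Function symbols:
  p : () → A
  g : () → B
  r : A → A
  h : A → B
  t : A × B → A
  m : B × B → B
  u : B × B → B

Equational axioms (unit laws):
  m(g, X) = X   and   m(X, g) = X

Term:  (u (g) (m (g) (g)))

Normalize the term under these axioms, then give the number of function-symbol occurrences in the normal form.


size = 3

1. (u (g) (m (g) (g)))  →  (u (g) (g))
normal form: (u (g) (g))


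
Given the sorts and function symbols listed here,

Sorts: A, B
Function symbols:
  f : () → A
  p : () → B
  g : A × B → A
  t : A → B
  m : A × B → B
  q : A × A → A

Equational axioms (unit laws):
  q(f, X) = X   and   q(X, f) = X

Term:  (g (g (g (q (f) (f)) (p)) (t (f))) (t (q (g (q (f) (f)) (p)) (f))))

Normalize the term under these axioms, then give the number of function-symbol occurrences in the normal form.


size = 11

1. (g (g (g (q (f) (f)) (p)) (t (f))) (t (q (g (q (f) (f)) (p)) (f))))  →  (g (g (g (f) (p)) (t (f))) (t (q (g (q (f) (f)) (p)) (f))))
2. (g (g (g (f) (p)) (t (f))) (t (q (g (q (f) (f)) (p)) (f))))  →  (g (g (g (f) (p)) (t (f))) (t (g (q (f) (f)) (p))))
3. (g (g (g (f) (p)) (t (f))) (t (g (q (f) (f)) (p))))  →  (g (g (g (f) (p)) (t (f))) (t (g (f) (p))))
normal form: (g (g (g (f) (p)) (t (f))) (t (g (f) (p))))


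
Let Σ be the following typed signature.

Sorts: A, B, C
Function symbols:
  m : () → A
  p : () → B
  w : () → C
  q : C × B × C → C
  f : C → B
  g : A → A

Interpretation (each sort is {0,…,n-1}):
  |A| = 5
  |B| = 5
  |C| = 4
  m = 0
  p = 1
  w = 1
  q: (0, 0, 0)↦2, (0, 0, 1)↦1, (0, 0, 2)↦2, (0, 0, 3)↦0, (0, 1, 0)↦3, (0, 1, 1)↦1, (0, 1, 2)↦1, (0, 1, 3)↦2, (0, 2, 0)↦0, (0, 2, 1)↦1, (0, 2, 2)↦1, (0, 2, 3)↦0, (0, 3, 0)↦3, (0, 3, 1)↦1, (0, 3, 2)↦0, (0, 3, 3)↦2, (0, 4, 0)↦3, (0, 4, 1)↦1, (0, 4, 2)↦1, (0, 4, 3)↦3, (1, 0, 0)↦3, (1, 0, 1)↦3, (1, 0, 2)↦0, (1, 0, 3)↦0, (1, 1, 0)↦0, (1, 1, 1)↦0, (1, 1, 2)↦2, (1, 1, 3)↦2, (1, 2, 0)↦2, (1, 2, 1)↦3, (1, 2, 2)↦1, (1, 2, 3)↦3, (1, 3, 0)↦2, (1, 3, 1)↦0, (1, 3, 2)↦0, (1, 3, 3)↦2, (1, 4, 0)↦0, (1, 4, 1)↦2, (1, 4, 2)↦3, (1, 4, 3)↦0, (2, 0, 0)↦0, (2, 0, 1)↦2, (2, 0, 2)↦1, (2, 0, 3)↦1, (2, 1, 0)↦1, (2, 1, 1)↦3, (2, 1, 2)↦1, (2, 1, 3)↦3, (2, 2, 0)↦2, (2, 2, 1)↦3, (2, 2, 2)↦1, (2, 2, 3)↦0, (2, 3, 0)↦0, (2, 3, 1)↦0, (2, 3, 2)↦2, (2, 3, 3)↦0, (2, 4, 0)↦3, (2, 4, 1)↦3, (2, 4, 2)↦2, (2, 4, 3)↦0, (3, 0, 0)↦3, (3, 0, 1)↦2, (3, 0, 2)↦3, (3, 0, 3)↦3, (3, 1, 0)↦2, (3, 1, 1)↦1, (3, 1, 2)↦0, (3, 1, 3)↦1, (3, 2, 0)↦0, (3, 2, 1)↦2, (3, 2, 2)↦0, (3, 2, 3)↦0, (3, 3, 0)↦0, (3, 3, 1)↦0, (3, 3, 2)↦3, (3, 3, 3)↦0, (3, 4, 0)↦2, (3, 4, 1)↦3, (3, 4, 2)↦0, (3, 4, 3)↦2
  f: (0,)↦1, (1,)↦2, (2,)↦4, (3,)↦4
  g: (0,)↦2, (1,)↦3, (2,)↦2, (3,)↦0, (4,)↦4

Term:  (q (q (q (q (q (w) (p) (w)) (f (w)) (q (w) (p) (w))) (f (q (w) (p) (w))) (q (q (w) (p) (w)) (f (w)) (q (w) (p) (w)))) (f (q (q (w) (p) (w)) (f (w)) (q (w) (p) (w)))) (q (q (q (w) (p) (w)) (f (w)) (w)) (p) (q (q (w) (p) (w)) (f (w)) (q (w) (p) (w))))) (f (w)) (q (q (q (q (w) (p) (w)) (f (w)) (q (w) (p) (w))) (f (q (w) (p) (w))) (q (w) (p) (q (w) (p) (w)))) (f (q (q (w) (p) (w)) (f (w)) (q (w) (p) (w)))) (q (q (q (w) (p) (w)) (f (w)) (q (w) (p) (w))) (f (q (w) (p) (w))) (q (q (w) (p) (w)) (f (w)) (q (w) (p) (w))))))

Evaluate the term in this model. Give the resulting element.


value = 3

  w = 1
  p = 1
  w = 1
  (q (w) (p) (w)) = q(1, 1, 1) = 0
  w = 1
  (f (w)) = f(1,) = 2
  w = 1
  p = 1
  w = 1
  (q (w) (p) (w)) = q(1, 1, 1) = 0
  (q (q (w) (p) (w)) (f (w)) (q (w) (p) (w))) = q(0, 2, 0) = 0
  w = 1
  p = 1
  w = 1
  (q (w) (p) (w)) = q(1, 1, 1) = 0
  (f (q (w) (p) (w))) = f(0,) = 1
  w = 1
  p = 1
  w = 1
  (q (w) (p) (w)) = q(1, 1, 1) = 0
  w = 1
  (f (w)) = f(1,) = 2
  w = 1
  p = 1
  w = 1
  (q (w) (p) (w)) = q(1, 1, 1) = 0
  (q (q (w) (p) (w)) (f (w)) (q (w) (p) (w))) = q(0, 2, 0) = 0
  (q (q (q (w) (p) (w)) (f (w)) (q (w) (p) (w))) (f (q (w) (p) (w))) (q (q (w) (p) (w)) (f (w)) (q (w) (p) (w)))) = q(0, 1, 0) = 3
  w = 1
  p = 1
  w = 1
  (q (w) (p) (w)) = q(1, 1, 1) = 0
  w = 1
  (f (w)) = f(1,) = 2
  w = 1
  p = 1
  w = 1
  (q (w) (p) (w)) = q(1, 1, 1) = 0
  (q (q (w) (p) (w)) (f (w)) (q (w) (p) (w))) = q(0, 2, 0) = 0
  (f (q (q (w) (p) (w)) (f (w)) (q (w) (p) (w)))) = f(0,) = 1
  w = 1
  p = 1
  w = 1
  (q (w) (p) (w)) = q(1, 1, 1) = 0
  w = 1
  (f (w)) = f(1,) = 2
  w = 1
  (q (q (w) (p) (w)) (f (w)) (w)) = q(0, 2, 1) = 1
  p = 1
  w = 1
  p = 1
  w = 1
  (q (w) (p) (w)) = q(1, 1, 1) = 0
  w = 1
  (f (w)) = f(1,) = 2
  w = 1
  p = 1
  w = 1
  (q (w) (p) (w)) = q(1, 1, 1) = 0
  (q (q (w) (p) (w)) (f (w)) (q (w) (p) (w))) = q(0, 2, 0) = 0
  (q (q (q (w) (p) (w)) (f (w)) (w)) (p) (q (q (w) (p) (w)) (f (w)) (q (w) (p) (w)))) = q(1, 1, 0) = 0
  (q (q (q (q (w) (p) (w)) (f (w)) (q (w) (p) (w))) (f (q (w) (p) (w))) (q (q (w) (p) (w)) (f (w)) (q (w) (p) (w)))) (f (q (q (w) (p) (w)) (f (w)) (q (w) (p) (w)))) (q (q (q (w) (p) (w)) (f (w)) (w)) (p) (q (q (w) (p) (w)) (f (w)) (q (w) (p) (w))))) = q(3, 1, 0) = 2
  w = 1
  (f (w)) = f(1,) = 2
  w = 1
  p = 1
  w = 1
  (q (w) (p) (w)) = q(1, 1, 1) = 0
  w = 1
  (f (w)) = f(1,) = 2
  w = 1
  p = 1
  w = 1
  (q (w) (p) (w)) = q(1, 1, 1) = 0
  (q (q (w) (p) (w)) (f (w)) (q (w) (p) (w))) = q(0, 2, 0) = 0
  w = 1
  p = 1
  w = 1
  (q (w) (p) (w)) = q(1, 1, 1) = 0
  (f (q (w) (p) (w))) = f(0,) = 1
  w = 1
  p = 1
  w = 1
  p = 1
  w = 1
  (q (w) (p) (w)) = q(1, 1, 1) = 0
  (q (w) (p) (q (w) (p) (w))) = q(1, 1, 0) = 0
  (q (q (q (w) (p) (w)) (f (w)) (q (w) (p) (w))) (f (q (w) (p) (w))) (q (w) (p) (q (w) (p) (w)))) = q(0, 1, 0) = 3
  w = 1
  p = 1
  w = 1
  (q (w) (p) (w)) = q(1, 1, 1) = 0
  w = 1
  (f (w)) = f(1,) = 2
  w = 1
  p = 1
  w = 1
  (q (w) (p) (w)) = q(1, 1, 1) = 0
  (q (q (w) (p) (w)) (f (w)) (q (w) (p) (w))) = q(0, 2, 0) = 0
  (f (q (q (w) (p) (w)) (f (w)) (q (w) (p) (w)))) = f(0,) = 1
  w = 1
  p = 1
  w = 1
  (q (w) (p) (w)) = q(1, 1, 1) = 0
  w = 1
  (f (w)) = f(1,) = 2
  w = 1
  p = 1
  w = 1
  (q (w) (p) (w)) = q(1, 1, 1) = 0
  (q (q (w) (p) (w)) (f (w)) (q (w) (p) (w))) = q(0, 2, 0) = 0
  w = 1
  p = 1
  w = 1
  (q (w) (p) (w)) = q(1, 1, 1) = 0
  (f (q (w) (p) (w))) = f(0,) = 1
  w = 1
  p = 1
  w = 1
  (q (w) (p) (w)) = q(1, 1, 1) = 0
  w = 1
  (f (w)) = f(1,) = 2
  w = 1
  p = 1
  w = 1
  (q (w) (p) (w)) = q(1, 1, 1) = 0
  (q (q (w) (p) (w)) (f (w)) (q (w) (p) (w))) = q(0, 2, 0) = 0
  (q (q (q (w) (p) (w)) (f (w)) (q (w) (p) (w))) (f (q (w) (p) (w))) (q (q (w) (p) (w)) (f (w)) (q (w) (p) (w)))) = q(0, 1, 0) = 3
  (q (q (q (q (w) (p) (w)) (f (w)) (q (w) (p) (w))) (f (q (w) (p) (w))) (q (w) (p) (q (w) (p) (w)))) (f (q (q (w) (p) (w)) (f (w)) (q (w) (p) (w)))) (q (q (q (w) (p) (w)) (f (w)) (q (w) (p) (w))) (f (q (w) (p) (w))) (q (q (w) (p) (w)) (f (w)) (q (w) (p) (w))))) = q(3, 1, 3) = 1
  (q (q (q (q (q (w) (p) (w)) (f (w)) (q (w) (p) (w))) (f (q (w) (p) (w))) (q (q (w) (p) (w)) (f (w)) (q (w) (p) (w)))) (f (q (q (w) (p) (w)) (f (w)) (q (w) (p) (w)))) (q (q (q (w) (p) (w)) (f (w)) (w)) (p) (q (q (w) (p) (w)) (f (w)) (q (w) (p) (w))))) (f (w)) (q (q (q (q (w) (p) (w)) (f (w)) (q (w) (p) (w))) (f (q (w) (p) (w))) (q (w) (p) (q (w) (p) (w)))) (f (q (q (w) (p) (w)) (f (w)) (q (w) (p) (w)))) (q (q (q (w) (p) (w)) (f (w)) (q (w) (p) (w))) (f (q (w) (p) (w))) (q (q (w) (p) (w)) (f (w)) (q (w) (p) (w)))))) = q(2, 2, 1) = 3


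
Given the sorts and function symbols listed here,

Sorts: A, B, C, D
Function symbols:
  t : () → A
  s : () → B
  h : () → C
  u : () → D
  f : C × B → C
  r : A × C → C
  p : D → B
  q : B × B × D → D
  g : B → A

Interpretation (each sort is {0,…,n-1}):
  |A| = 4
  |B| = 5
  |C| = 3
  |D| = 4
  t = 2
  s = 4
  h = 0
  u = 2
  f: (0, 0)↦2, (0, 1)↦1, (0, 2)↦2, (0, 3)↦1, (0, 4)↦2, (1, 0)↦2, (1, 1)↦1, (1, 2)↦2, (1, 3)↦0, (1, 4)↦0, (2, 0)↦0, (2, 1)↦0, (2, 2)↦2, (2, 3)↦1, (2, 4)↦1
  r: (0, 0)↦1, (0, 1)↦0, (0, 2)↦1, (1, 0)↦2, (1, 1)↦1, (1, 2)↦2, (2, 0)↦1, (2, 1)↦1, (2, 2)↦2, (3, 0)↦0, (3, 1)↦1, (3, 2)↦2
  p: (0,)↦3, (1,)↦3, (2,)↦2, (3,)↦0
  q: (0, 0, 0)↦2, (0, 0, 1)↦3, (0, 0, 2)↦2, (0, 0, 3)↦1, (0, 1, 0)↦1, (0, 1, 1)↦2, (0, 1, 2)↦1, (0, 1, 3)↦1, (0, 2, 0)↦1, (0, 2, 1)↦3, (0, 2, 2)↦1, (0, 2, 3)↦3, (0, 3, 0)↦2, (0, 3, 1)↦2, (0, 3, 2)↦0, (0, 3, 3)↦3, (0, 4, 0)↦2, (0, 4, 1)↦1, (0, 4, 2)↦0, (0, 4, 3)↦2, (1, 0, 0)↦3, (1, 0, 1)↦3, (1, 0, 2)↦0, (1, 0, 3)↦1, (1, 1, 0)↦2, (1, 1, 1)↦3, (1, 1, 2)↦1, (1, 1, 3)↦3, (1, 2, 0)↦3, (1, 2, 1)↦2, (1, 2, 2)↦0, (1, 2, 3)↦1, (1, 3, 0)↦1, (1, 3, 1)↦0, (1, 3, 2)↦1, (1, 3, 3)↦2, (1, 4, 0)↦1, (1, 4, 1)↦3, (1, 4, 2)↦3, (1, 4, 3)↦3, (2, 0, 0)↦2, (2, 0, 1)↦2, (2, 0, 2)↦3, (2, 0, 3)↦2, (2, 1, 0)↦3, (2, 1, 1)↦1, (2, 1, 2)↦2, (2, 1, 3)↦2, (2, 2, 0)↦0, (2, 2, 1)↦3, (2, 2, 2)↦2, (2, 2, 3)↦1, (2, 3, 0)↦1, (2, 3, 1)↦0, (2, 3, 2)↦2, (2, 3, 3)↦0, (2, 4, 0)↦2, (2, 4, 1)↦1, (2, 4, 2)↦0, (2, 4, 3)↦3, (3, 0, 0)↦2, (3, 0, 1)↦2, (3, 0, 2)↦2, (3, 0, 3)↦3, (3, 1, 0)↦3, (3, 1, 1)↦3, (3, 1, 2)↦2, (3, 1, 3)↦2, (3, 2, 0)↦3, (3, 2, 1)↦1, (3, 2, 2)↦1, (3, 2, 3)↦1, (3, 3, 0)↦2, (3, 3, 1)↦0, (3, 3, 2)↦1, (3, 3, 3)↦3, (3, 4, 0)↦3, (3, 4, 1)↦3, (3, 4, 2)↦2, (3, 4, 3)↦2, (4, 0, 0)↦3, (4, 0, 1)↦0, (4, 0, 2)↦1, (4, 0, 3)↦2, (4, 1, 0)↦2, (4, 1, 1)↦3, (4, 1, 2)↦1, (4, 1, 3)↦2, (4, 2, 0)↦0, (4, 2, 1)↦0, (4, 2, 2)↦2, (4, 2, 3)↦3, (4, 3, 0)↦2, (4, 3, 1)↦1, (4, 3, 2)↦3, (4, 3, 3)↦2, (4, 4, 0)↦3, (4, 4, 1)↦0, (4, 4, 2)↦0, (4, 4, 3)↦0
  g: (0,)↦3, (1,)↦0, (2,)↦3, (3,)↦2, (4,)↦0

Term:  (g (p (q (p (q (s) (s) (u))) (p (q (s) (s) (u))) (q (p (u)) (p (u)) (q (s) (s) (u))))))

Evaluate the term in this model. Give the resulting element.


value = 3

  s = 4
  s = 4
  u = 2
  (q (s) (s) (u)) = q(4, 4, 2) = 0
  (p (q (s) (s) (u))) = p(0,) = 3
  s = 4
  s = 4
  u = 2
  (q (s) (s) (u)) = q(4, 4, 2) = 0
  (p (q (s) (s) (u))) = p(0,) = 3
  u = 2
  (p (u)) = p(2,) = 2
  u = 2
  (p (u)) = p(2,) = 2
  s = 4
  s = 4
  u = 2
  (q (s) (s) (u)) = q(4, 4, 2) = 0
  (q (p (u)) (p (u)) (q (s) (s) (u))) = q(2, 2, 0) = 0
  (q (p (q (s) (s) (u))) (p (q (s) (s) (u))) (q (p (u)) (p (u)) (q (s) (s) (u)))) = q(3, 3, 0) = 2
  (p (q (p (q (s) (s) (u))) (p (q (s) (s) (u))) (q (p (u)) (p (u)) (q (s) (s) (u))))) = p(2,) = 2
  (g (p (q (p (q (s) (s) (u))) (p (q (s) (s) (u))) (q (p (u)) (p (u)) (q (s) (s) (u)))))) = g(2,) = 3


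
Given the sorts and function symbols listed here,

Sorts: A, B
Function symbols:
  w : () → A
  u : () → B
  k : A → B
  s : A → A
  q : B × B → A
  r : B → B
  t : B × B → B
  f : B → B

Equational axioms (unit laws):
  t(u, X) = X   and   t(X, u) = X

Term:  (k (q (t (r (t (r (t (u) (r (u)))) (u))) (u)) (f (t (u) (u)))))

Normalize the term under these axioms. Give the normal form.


normal form = (k (q (r (r (r (u)))) (f (u))))

1. (k (q (t (r (t (r (t (u) (r (u)))) (u))) (u)) (f (t (u) (u)))))  →  (k (q (r (t (r (t (u) (r (u)))) (u))) (f (t (u) (u)))))
2. (k (q (r (t (r (t (u) (r (u)))) (u))) (f (t (u) (u)))))  →  (k (q (r (r (t (u) (r (u))))) (f (t (u) (u)))))
3. (k (q (r (r (t (u) (r (u))))) (f (t (u) (u)))))  →  (k (q (r (r (r (u)))) (f (t (u) (u)))))
4. (k (q (r (r (r (u)))) (f (t (u) (u)))))  →  (k (q (r (r (r (u)))) (f (u))))
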